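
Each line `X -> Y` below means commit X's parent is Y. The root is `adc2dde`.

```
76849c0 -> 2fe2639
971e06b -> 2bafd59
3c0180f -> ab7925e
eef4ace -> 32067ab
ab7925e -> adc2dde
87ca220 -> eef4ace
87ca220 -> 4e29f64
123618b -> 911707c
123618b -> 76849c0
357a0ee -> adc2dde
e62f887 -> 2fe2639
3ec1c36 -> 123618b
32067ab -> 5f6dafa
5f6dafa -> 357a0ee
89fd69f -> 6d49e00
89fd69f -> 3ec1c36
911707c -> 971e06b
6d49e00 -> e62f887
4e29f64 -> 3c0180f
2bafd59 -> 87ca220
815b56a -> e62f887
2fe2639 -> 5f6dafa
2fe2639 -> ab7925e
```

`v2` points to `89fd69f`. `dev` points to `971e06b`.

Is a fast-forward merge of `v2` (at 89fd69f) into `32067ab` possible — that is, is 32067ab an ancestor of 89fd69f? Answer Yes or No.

A fast-forward from 32067ab to 89fd69f is possible iff 32067ab is an ancestor of 89fd69f.
Ancestors of 89fd69f: {123618b, 2bafd59, 2fe2639, 32067ab, 357a0ee, 3c0180f, 3ec1c36, 4e29f64, 5f6dafa, 6d49e00, 76849c0, 87ca220, 89fd69f, 911707c, 971e06b, ab7925e, adc2dde, e62f887, eef4ace}.
32067ab is among them, so fast-forward is possible.

Yes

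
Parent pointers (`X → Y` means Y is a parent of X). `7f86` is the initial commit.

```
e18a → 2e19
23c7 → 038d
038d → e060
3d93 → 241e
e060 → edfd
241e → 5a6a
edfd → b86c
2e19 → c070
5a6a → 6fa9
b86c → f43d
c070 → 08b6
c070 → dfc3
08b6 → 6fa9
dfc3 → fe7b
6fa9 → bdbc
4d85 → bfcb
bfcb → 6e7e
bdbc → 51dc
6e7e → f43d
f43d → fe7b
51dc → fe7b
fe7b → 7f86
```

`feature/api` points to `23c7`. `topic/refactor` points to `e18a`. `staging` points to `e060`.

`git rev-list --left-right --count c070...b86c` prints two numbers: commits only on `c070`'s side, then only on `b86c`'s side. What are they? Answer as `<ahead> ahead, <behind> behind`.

Reachable from c070: {08b6, 51dc, 6fa9, 7f86, bdbc, c070, dfc3, fe7b}.
Reachable from b86c: {7f86, b86c, f43d, fe7b}.
Only in c070's history (ahead): {08b6, 51dc, 6fa9, bdbc, c070, dfc3} — 6.
Only in b86c's history (behind): {b86c, f43d} — 2.

6 ahead, 2 behind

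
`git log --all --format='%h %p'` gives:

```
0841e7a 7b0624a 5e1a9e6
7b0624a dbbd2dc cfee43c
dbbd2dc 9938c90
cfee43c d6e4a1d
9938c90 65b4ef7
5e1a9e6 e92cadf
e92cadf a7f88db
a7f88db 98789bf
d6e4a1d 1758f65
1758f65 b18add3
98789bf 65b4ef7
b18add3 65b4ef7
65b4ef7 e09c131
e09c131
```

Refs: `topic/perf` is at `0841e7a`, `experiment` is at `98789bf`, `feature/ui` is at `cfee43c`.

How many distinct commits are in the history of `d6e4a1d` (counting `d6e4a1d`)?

Walking parent pointers from d6e4a1d: reachable set = {1758f65, 65b4ef7, b18add3, d6e4a1d, e09c131}.
That is 5 commits.

5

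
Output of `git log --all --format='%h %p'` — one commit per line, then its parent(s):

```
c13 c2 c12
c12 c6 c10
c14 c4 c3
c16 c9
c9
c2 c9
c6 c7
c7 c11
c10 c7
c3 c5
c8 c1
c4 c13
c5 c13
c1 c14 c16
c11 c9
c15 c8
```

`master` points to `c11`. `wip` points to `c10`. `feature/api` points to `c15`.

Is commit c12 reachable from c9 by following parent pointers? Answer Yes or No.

Ancestors of c9: {c9}.
c12 is not in that set, so it is not an ancestor of c9.

No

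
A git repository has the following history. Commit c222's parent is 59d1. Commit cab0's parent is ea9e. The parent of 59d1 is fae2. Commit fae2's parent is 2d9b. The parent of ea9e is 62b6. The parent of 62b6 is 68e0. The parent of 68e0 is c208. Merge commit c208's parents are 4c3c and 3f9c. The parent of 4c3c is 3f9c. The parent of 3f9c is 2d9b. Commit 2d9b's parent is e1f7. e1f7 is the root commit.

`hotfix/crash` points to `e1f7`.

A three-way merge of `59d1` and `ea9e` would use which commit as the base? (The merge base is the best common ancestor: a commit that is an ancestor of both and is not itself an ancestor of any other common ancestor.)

2d9b

Ancestors of 59d1: {2d9b, 59d1, e1f7, fae2}.
Ancestors of ea9e: {2d9b, 3f9c, 4c3c, 62b6, 68e0, c208, e1f7, ea9e}.
Common ancestors: {2d9b, e1f7}.
Among these, 2d9b is not an ancestor of any other common ancestor — it is the merge base.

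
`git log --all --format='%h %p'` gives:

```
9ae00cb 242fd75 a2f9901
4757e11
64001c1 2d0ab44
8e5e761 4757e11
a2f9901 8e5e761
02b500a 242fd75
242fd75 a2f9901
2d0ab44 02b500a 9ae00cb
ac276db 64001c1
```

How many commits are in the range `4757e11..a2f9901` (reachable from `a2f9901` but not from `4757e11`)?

Reachable from a2f9901: {4757e11, 8e5e761, a2f9901}.
Reachable from 4757e11: {4757e11}.
In a2f9901's history but not 4757e11's: {8e5e761, a2f9901} — 2 commits.

2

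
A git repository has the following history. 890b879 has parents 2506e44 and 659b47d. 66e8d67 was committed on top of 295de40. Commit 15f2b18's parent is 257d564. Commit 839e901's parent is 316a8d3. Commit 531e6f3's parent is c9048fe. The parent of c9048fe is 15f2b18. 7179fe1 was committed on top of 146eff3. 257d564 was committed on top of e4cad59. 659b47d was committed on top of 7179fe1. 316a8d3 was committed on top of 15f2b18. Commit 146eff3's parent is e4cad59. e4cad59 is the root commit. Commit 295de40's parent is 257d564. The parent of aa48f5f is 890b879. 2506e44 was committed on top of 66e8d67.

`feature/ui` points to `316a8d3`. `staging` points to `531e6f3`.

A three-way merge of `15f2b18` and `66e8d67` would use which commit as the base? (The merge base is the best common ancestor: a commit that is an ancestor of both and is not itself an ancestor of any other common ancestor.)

Ancestors of 15f2b18: {15f2b18, 257d564, e4cad59}.
Ancestors of 66e8d67: {257d564, 295de40, 66e8d67, e4cad59}.
Common ancestors: {257d564, e4cad59}.
Among these, 257d564 is not an ancestor of any other common ancestor — it is the merge base.

257d564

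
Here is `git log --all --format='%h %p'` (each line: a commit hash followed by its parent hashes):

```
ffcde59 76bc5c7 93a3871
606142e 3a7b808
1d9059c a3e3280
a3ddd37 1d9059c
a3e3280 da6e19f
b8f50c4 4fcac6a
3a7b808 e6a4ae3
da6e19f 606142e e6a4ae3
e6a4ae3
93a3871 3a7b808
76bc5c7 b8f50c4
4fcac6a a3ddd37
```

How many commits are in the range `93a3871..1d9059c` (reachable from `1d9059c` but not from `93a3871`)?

4

Reachable from 1d9059c: {1d9059c, 3a7b808, 606142e, a3e3280, da6e19f, e6a4ae3}.
Reachable from 93a3871: {3a7b808, 93a3871, e6a4ae3}.
In 1d9059c's history but not 93a3871's: {1d9059c, 606142e, a3e3280, da6e19f} — 4 commits.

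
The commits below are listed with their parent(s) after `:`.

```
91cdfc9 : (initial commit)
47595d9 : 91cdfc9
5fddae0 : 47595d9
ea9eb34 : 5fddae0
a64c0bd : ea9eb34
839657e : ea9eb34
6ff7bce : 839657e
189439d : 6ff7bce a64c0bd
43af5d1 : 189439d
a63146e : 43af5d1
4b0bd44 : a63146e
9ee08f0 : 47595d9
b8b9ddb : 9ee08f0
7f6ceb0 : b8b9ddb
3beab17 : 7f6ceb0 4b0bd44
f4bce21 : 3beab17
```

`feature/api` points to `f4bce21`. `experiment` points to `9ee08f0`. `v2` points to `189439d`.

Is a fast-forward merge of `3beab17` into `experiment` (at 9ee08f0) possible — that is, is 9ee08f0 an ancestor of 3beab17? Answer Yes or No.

A fast-forward from 9ee08f0 to 3beab17 is possible iff 9ee08f0 is an ancestor of 3beab17.
Ancestors of 3beab17: {189439d, 3beab17, 43af5d1, 47595d9, 4b0bd44, 5fddae0, 6ff7bce, 7f6ceb0, 839657e, 91cdfc9, 9ee08f0, a63146e, a64c0bd, b8b9ddb, ea9eb34}.
9ee08f0 is among them, so fast-forward is possible.

Yes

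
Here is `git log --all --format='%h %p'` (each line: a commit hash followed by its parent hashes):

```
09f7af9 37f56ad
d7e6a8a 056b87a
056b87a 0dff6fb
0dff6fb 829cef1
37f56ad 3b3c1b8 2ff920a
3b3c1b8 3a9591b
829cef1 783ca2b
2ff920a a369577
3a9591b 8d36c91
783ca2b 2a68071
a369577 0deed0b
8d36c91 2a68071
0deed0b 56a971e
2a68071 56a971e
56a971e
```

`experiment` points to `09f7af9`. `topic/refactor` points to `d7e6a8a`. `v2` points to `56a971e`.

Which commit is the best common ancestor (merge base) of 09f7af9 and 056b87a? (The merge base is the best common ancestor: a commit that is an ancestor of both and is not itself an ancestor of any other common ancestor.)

Ancestors of 09f7af9: {09f7af9, 0deed0b, 2a68071, 2ff920a, 37f56ad, 3a9591b, 3b3c1b8, 56a971e, 8d36c91, a369577}.
Ancestors of 056b87a: {056b87a, 0dff6fb, 2a68071, 56a971e, 783ca2b, 829cef1}.
Common ancestors: {2a68071, 56a971e}.
Among these, 2a68071 is not an ancestor of any other common ancestor — it is the merge base.

2a68071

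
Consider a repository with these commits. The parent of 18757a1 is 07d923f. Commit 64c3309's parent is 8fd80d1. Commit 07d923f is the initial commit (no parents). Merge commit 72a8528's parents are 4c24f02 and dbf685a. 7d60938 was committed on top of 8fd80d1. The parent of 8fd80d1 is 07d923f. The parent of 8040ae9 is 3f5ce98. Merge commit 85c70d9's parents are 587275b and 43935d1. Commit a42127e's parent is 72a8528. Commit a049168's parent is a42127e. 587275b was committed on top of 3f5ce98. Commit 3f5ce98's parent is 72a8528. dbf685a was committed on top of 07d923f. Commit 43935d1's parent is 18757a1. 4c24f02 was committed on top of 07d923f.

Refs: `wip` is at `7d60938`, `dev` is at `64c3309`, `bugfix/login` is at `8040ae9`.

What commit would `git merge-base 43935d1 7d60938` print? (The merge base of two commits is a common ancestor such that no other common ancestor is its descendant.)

Ancestors of 43935d1: {07d923f, 18757a1, 43935d1}.
Ancestors of 7d60938: {07d923f, 7d60938, 8fd80d1}.
Common ancestors: {07d923f}.
The only common ancestor is 07d923f, so it is the merge base.

07d923f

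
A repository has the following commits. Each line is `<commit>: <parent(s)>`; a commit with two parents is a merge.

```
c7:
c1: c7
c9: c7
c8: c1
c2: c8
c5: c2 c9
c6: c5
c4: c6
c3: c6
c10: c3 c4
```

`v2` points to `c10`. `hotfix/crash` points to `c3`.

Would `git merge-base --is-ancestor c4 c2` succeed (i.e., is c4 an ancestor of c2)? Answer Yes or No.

Ancestors of c2: {c1, c2, c7, c8}.
c4 is not in that set, so it is not an ancestor of c2.

No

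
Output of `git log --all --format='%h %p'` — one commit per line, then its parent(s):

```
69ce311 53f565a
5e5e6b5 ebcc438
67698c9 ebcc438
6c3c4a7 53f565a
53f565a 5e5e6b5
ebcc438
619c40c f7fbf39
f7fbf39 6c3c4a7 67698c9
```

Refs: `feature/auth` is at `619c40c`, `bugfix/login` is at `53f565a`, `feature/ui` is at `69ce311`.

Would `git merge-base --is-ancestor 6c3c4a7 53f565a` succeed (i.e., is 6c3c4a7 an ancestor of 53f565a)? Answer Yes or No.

No

Ancestors of 53f565a: {53f565a, 5e5e6b5, ebcc438}.
6c3c4a7 is not in that set, so it is not an ancestor of 53f565a.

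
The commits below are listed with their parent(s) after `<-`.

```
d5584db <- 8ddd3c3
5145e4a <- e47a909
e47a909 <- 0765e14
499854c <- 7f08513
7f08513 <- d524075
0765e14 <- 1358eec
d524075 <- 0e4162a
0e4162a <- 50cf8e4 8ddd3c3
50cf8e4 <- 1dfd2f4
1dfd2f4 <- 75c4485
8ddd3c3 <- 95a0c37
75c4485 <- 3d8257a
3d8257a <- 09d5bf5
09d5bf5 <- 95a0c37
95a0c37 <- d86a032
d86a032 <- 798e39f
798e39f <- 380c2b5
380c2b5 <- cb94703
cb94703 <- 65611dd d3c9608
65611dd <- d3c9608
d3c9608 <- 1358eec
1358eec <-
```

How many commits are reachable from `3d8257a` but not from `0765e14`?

9

Reachable from 3d8257a: {09d5bf5, 1358eec, 380c2b5, 3d8257a, 65611dd, 798e39f, 95a0c37, cb94703, d3c9608, d86a032}.
Reachable from 0765e14: {0765e14, 1358eec}.
In 3d8257a's history but not 0765e14's: {09d5bf5, 380c2b5, 3d8257a, 65611dd, 798e39f, 95a0c37, cb94703, d3c9608, d86a032} — 9 commits.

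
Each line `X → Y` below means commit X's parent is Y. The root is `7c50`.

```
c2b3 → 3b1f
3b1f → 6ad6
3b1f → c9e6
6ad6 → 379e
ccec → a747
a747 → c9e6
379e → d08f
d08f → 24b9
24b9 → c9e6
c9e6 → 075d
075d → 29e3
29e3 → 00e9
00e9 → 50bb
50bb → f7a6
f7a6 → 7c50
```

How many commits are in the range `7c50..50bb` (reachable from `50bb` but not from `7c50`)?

Reachable from 50bb: {50bb, 7c50, f7a6}.
Reachable from 7c50: {7c50}.
In 50bb's history but not 7c50's: {50bb, f7a6} — 2 commits.

2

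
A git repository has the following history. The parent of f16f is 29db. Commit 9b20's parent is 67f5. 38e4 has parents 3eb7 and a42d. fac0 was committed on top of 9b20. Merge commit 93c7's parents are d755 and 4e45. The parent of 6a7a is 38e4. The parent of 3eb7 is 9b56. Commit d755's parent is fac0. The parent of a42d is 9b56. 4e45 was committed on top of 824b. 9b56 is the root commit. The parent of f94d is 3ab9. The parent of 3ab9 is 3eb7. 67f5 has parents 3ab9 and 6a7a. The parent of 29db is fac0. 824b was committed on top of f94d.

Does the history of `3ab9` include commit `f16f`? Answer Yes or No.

No

Ancestors of 3ab9: {3ab9, 3eb7, 9b56}.
f16f is not in that set, so it is not an ancestor of 3ab9.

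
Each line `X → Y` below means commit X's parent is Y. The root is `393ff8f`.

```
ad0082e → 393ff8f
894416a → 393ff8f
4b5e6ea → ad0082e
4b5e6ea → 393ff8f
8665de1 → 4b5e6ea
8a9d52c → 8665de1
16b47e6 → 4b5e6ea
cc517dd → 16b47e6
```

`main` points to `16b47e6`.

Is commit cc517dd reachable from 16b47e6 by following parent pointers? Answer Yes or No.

Ancestors of 16b47e6: {16b47e6, 393ff8f, 4b5e6ea, ad0082e}.
cc517dd is not in that set, so it is not an ancestor of 16b47e6.

No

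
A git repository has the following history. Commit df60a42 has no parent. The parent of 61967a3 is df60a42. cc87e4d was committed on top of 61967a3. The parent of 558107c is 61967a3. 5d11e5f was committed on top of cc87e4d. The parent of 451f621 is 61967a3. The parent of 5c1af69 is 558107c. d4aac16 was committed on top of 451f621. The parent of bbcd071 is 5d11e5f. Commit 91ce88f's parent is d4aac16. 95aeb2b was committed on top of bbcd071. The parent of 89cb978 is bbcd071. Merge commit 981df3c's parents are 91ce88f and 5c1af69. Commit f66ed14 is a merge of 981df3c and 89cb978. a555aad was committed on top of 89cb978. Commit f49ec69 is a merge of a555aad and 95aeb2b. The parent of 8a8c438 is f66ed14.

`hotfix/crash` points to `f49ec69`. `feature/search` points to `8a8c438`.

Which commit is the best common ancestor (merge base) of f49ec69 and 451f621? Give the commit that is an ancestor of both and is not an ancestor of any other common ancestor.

61967a3

Ancestors of f49ec69: {5d11e5f, 61967a3, 89cb978, 95aeb2b, a555aad, bbcd071, cc87e4d, df60a42, f49ec69}.
Ancestors of 451f621: {451f621, 61967a3, df60a42}.
Common ancestors: {61967a3, df60a42}.
Among these, 61967a3 is not an ancestor of any other common ancestor — it is the merge base.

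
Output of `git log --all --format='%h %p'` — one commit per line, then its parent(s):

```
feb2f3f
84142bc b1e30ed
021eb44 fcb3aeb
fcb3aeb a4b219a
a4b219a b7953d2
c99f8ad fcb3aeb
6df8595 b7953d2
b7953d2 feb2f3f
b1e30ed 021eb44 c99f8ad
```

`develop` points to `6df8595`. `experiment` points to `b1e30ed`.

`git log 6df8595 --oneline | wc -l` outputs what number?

Walking parent pointers from 6df8595: reachable set = {6df8595, b7953d2, feb2f3f}.
That is 3 commits.

3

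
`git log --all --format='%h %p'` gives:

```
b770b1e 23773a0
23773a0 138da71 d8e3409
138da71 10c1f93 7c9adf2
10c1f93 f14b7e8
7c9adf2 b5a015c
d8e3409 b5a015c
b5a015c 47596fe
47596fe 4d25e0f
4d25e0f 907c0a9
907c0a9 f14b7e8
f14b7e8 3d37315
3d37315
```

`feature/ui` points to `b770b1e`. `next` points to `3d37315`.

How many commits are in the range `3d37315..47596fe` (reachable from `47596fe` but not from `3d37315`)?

4

Reachable from 47596fe: {3d37315, 47596fe, 4d25e0f, 907c0a9, f14b7e8}.
Reachable from 3d37315: {3d37315}.
In 47596fe's history but not 3d37315's: {47596fe, 4d25e0f, 907c0a9, f14b7e8} — 4 commits.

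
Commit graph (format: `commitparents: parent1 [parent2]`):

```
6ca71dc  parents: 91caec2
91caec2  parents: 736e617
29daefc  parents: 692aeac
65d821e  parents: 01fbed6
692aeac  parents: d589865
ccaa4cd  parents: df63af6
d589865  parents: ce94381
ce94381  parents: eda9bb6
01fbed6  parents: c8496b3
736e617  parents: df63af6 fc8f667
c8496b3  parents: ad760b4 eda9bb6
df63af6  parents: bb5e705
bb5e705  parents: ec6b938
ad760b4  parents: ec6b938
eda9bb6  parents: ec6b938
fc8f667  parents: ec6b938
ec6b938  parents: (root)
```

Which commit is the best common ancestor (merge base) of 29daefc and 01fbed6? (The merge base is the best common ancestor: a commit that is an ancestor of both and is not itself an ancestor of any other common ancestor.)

eda9bb6

Ancestors of 29daefc: {29daefc, 692aeac, ce94381, d589865, ec6b938, eda9bb6}.
Ancestors of 01fbed6: {01fbed6, ad760b4, c8496b3, ec6b938, eda9bb6}.
Common ancestors: {ec6b938, eda9bb6}.
Among these, eda9bb6 is not an ancestor of any other common ancestor — it is the merge base.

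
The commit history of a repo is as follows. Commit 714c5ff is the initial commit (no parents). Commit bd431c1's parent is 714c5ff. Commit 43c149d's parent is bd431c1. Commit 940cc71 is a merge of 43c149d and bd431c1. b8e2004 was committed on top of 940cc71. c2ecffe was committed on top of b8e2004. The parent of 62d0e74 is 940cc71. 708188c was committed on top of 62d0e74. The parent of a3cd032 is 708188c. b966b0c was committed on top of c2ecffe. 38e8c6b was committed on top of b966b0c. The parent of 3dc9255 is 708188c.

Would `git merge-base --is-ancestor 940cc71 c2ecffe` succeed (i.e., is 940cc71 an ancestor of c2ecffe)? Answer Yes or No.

Yes

Ancestors of c2ecffe (commits reachable by following parents): {43c149d, 714c5ff, 940cc71, b8e2004, bd431c1, c2ecffe}.
940cc71 is in that set, so it is an ancestor of c2ecffe.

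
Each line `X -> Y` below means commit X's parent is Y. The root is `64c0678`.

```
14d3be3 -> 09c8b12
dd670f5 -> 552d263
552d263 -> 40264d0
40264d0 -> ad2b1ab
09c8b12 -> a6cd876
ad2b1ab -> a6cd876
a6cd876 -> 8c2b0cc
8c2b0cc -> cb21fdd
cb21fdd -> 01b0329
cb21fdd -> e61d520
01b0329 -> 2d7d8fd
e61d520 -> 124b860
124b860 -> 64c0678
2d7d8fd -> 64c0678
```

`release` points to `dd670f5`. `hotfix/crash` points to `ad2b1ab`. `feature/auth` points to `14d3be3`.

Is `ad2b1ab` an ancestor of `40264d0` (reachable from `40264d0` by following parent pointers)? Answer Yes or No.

Ancestors of 40264d0 (commits reachable by following parents): {01b0329, 124b860, 2d7d8fd, 40264d0, 64c0678, 8c2b0cc, a6cd876, ad2b1ab, cb21fdd, e61d520}.
ad2b1ab is in that set, so it is an ancestor of 40264d0.

Yes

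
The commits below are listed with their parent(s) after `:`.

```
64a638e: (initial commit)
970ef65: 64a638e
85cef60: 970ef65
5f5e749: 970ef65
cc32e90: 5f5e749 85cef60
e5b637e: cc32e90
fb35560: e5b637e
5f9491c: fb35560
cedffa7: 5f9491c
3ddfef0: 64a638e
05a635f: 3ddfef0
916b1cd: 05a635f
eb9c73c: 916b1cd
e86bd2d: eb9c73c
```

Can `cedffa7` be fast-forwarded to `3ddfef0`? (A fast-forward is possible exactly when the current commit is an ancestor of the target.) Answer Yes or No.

A fast-forward from cedffa7 to 3ddfef0 is possible iff cedffa7 is an ancestor of 3ddfef0.
Ancestors of 3ddfef0: {3ddfef0, 64a638e}.
cedffa7 is not among them, so fast-forward is not possible.

No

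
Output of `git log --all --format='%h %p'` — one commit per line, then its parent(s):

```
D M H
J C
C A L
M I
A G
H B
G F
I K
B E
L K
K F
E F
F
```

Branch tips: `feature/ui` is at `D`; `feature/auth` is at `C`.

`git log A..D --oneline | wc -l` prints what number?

7

Reachable from D: {B, D, E, F, H, I, K, M}.
Reachable from A: {A, F, G}.
In D's history but not A's: {B, D, E, H, I, K, M} — 7 commits.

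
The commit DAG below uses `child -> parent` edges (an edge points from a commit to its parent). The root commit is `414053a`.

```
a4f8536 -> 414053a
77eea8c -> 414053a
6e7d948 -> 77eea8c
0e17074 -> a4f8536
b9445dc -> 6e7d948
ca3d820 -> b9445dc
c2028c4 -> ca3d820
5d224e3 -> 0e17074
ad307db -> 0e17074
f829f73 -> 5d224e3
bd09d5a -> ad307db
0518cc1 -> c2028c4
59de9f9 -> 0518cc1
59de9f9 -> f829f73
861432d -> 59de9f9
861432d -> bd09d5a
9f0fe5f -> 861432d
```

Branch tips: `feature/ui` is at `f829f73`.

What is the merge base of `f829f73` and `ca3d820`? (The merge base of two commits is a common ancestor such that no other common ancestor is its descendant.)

Ancestors of f829f73: {0e17074, 414053a, 5d224e3, a4f8536, f829f73}.
Ancestors of ca3d820: {414053a, 6e7d948, 77eea8c, b9445dc, ca3d820}.
Common ancestors: {414053a}.
The only common ancestor is 414053a, so it is the merge base.

414053a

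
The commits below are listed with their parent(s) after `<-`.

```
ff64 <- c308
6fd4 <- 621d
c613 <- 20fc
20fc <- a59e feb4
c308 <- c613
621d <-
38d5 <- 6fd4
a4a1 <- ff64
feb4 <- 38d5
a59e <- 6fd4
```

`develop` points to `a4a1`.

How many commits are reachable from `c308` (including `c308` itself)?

8

Walking parent pointers from c308: reachable set = {20fc, 38d5, 621d, 6fd4, a59e, c308, c613, feb4}.
That is 8 commits.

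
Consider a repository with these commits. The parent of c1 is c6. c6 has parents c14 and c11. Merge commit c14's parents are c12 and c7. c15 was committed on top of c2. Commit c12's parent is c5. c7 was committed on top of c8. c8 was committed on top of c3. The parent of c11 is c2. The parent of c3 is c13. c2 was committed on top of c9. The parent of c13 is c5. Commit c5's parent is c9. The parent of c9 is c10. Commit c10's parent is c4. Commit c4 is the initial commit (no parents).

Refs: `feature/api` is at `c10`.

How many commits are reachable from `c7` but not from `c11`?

Reachable from c7: {c10, c13, c3, c4, c5, c7, c8, c9}.
Reachable from c11: {c10, c11, c2, c4, c9}.
In c7's history but not c11's: {c13, c3, c5, c7, c8} — 5 commits.

5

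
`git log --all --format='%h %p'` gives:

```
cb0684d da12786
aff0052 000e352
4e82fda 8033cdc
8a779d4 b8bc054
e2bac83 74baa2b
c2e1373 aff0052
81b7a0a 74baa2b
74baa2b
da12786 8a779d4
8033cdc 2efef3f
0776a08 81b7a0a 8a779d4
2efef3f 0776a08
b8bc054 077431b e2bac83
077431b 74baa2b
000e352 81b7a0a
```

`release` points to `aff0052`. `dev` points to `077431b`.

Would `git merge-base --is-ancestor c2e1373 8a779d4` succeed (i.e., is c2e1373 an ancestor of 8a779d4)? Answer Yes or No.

No

Ancestors of 8a779d4: {077431b, 74baa2b, 8a779d4, b8bc054, e2bac83}.
c2e1373 is not in that set, so it is not an ancestor of 8a779d4.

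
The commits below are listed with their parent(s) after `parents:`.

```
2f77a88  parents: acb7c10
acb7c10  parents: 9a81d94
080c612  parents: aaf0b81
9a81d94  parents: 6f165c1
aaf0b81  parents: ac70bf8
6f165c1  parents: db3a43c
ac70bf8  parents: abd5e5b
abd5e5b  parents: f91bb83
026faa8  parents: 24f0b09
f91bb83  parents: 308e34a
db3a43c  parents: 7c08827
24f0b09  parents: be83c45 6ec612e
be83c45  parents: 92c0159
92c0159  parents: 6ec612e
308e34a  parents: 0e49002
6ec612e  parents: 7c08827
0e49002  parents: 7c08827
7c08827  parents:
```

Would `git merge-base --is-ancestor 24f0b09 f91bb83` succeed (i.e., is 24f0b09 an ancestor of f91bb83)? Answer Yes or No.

No

Ancestors of f91bb83: {0e49002, 308e34a, 7c08827, f91bb83}.
24f0b09 is not in that set, so it is not an ancestor of f91bb83.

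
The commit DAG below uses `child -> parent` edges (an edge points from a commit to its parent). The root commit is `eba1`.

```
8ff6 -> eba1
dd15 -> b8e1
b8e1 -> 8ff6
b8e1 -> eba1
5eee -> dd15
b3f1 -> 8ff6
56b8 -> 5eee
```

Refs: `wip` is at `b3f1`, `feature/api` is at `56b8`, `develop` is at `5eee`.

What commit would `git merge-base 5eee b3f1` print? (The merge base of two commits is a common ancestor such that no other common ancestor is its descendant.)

8ff6

Ancestors of 5eee: {5eee, 8ff6, b8e1, dd15, eba1}.
Ancestors of b3f1: {8ff6, b3f1, eba1}.
Common ancestors: {8ff6, eba1}.
Among these, 8ff6 is not an ancestor of any other common ancestor — it is the merge base.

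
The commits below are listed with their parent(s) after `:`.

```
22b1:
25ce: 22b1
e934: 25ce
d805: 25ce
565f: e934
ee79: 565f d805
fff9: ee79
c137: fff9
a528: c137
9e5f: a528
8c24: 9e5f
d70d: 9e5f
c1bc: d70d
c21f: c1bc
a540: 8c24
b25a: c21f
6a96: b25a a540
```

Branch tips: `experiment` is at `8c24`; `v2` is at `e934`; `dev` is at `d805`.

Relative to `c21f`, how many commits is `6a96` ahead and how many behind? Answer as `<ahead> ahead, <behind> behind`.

4 ahead, 0 behind

Reachable from 6a96: {22b1, 25ce, 565f, 6a96, 8c24, 9e5f, a528, a540, b25a, c137, c1bc, c21f, d70d, d805, e934, ee79, fff9}.
Reachable from c21f: {22b1, 25ce, 565f, 9e5f, a528, c137, c1bc, c21f, d70d, d805, e934, ee79, fff9}.
Only in 6a96's history (ahead): {6a96, 8c24, a540, b25a} — 4.
Only in c21f's history (behind): {} — 0.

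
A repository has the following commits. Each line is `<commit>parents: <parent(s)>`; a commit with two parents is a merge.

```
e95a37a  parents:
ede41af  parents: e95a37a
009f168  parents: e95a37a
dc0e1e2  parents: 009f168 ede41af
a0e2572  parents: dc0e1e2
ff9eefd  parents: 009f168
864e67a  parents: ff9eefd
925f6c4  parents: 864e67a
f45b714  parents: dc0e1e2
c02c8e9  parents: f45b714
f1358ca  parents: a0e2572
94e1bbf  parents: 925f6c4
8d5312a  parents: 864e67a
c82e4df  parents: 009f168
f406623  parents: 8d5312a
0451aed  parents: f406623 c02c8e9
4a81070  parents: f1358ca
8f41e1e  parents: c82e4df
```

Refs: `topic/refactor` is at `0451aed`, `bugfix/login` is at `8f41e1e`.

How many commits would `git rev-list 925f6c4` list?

5

Walking parent pointers from 925f6c4: reachable set = {009f168, 864e67a, 925f6c4, e95a37a, ff9eefd}.
That is 5 commits.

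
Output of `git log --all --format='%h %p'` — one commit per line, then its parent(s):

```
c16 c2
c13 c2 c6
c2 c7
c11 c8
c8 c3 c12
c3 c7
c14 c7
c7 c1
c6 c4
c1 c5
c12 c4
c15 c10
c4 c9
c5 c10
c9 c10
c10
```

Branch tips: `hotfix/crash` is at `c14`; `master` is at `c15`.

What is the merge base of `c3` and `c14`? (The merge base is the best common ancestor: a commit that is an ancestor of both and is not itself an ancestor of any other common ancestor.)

Ancestors of c3: {c1, c10, c3, c5, c7}.
Ancestors of c14: {c1, c10, c14, c5, c7}.
Common ancestors: {c1, c10, c5, c7}.
Among these, c7 is not an ancestor of any other common ancestor — it is the merge base.

c7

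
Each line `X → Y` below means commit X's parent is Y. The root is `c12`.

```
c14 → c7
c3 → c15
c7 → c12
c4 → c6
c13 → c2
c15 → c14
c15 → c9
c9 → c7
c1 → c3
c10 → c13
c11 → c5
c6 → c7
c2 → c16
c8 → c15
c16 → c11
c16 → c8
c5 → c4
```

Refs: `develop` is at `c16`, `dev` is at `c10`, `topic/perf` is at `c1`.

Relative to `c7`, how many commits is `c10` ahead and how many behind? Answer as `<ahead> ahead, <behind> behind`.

Reachable from c10: {c10, c11, c12, c13, c14, c15, c16, c2, c4, c5, c6, c7, c8, c9}.
Reachable from c7: {c12, c7}.
Only in c10's history (ahead): {c10, c11, c13, c14, c15, c16, c2, c4, c5, c6, c8, c9} — 12.
Only in c7's history (behind): {} — 0.

12 ahead, 0 behind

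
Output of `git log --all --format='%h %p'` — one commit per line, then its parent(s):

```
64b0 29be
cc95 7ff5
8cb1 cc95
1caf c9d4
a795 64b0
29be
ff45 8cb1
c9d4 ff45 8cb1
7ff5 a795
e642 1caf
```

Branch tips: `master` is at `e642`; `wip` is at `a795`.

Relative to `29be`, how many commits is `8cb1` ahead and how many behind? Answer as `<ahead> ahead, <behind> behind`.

5 ahead, 0 behind

Reachable from 8cb1: {29be, 64b0, 7ff5, 8cb1, a795, cc95}.
Reachable from 29be: {29be}.
Only in 8cb1's history (ahead): {64b0, 7ff5, 8cb1, a795, cc95} — 5.
Only in 29be's history (behind): {} — 0.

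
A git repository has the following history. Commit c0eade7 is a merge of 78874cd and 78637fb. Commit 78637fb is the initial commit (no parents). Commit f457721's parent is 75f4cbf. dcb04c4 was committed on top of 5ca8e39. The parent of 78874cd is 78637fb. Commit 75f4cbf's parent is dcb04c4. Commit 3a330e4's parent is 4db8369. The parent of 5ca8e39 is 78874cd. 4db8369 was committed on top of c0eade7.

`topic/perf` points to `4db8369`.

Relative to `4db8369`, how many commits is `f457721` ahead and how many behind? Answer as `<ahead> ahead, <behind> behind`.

4 ahead, 2 behind

Reachable from f457721: {5ca8e39, 75f4cbf, 78637fb, 78874cd, dcb04c4, f457721}.
Reachable from 4db8369: {4db8369, 78637fb, 78874cd, c0eade7}.
Only in f457721's history (ahead): {5ca8e39, 75f4cbf, dcb04c4, f457721} — 4.
Only in 4db8369's history (behind): {4db8369, c0eade7} — 2.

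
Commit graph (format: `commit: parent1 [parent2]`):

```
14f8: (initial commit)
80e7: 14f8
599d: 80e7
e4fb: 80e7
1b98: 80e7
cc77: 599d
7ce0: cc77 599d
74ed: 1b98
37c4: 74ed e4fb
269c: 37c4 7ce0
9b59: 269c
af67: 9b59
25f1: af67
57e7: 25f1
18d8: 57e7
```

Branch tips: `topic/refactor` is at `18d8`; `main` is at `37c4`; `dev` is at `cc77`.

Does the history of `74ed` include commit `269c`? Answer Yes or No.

No

Ancestors of 74ed: {14f8, 1b98, 74ed, 80e7}.
269c is not in that set, so it is not an ancestor of 74ed.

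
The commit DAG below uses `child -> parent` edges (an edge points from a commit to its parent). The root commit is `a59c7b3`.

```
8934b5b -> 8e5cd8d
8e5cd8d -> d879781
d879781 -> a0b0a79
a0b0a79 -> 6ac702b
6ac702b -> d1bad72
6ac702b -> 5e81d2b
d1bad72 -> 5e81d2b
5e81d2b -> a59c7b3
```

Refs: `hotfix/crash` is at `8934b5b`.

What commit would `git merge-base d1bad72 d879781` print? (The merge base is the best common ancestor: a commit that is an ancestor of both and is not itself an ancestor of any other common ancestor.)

Ancestors of d1bad72: {5e81d2b, a59c7b3, d1bad72}.
Ancestors of d879781: {5e81d2b, 6ac702b, a0b0a79, a59c7b3, d1bad72, d879781}.
Common ancestors: {5e81d2b, a59c7b3, d1bad72}.
Among these, d1bad72 is not an ancestor of any other common ancestor — it is the merge base.

d1bad72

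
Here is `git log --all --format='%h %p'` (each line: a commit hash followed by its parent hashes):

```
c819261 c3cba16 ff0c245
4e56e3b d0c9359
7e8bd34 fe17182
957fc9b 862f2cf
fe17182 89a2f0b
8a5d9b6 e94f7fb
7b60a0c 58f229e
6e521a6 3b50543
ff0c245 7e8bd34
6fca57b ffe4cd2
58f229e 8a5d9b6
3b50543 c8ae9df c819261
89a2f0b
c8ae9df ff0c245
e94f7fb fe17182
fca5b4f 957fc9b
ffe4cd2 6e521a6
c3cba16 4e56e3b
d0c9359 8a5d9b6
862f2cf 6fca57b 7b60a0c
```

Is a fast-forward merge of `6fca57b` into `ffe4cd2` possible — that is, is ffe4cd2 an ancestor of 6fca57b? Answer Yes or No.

A fast-forward from ffe4cd2 to 6fca57b is possible iff ffe4cd2 is an ancestor of 6fca57b.
Ancestors of 6fca57b: {3b50543, 4e56e3b, 6e521a6, 6fca57b, 7e8bd34, 89a2f0b, 8a5d9b6, c3cba16, c819261, c8ae9df, d0c9359, e94f7fb, fe17182, ff0c245, ffe4cd2}.
ffe4cd2 is among them, so fast-forward is possible.

Yes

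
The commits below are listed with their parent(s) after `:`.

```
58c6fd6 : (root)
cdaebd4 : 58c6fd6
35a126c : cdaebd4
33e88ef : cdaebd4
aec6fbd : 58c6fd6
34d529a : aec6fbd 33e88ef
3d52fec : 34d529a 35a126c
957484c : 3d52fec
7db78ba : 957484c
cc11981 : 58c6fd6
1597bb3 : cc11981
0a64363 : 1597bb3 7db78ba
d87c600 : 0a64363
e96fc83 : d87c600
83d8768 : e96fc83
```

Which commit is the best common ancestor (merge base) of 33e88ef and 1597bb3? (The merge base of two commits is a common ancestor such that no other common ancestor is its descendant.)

58c6fd6

Ancestors of 33e88ef: {33e88ef, 58c6fd6, cdaebd4}.
Ancestors of 1597bb3: {1597bb3, 58c6fd6, cc11981}.
Common ancestors: {58c6fd6}.
The only common ancestor is 58c6fd6, so it is the merge base.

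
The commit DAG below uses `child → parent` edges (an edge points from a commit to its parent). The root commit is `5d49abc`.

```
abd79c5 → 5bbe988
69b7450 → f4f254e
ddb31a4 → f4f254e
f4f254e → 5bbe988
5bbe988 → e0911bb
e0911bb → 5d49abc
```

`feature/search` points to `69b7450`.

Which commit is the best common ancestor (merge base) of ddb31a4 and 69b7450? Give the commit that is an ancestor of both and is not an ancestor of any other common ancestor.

f4f254e

Ancestors of ddb31a4: {5bbe988, 5d49abc, ddb31a4, e0911bb, f4f254e}.
Ancestors of 69b7450: {5bbe988, 5d49abc, 69b7450, e0911bb, f4f254e}.
Common ancestors: {5bbe988, 5d49abc, e0911bb, f4f254e}.
Among these, f4f254e is not an ancestor of any other common ancestor — it is the merge base.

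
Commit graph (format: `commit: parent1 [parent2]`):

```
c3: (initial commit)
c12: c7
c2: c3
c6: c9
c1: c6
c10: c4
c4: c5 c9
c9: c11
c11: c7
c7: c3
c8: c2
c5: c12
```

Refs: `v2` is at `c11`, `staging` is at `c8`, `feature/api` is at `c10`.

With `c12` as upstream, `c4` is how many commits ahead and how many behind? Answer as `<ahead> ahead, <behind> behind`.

4 ahead, 0 behind

Reachable from c4: {c11, c12, c3, c4, c5, c7, c9}.
Reachable from c12: {c12, c3, c7}.
Only in c4's history (ahead): {c11, c4, c5, c9} — 4.
Only in c12's history (behind): {} — 0.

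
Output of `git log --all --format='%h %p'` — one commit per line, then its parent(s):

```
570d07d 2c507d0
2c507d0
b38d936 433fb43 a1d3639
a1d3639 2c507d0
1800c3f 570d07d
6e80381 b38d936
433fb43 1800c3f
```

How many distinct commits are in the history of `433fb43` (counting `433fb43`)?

Walking parent pointers from 433fb43: reachable set = {1800c3f, 2c507d0, 433fb43, 570d07d}.
That is 4 commits.

4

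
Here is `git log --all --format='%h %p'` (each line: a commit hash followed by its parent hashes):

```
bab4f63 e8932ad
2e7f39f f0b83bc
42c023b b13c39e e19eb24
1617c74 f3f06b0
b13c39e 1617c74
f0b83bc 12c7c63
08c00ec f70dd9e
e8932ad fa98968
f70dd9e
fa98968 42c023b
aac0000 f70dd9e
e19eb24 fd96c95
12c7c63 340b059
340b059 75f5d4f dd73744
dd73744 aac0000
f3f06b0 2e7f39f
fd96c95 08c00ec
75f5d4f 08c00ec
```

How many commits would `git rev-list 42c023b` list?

Walking parent pointers from 42c023b: reachable set = {08c00ec, 12c7c63, 1617c74, 2e7f39f, 340b059, 42c023b, 75f5d4f, aac0000, b13c39e, dd73744, e19eb24, f0b83bc, f3f06b0, f70dd9e, fd96c95}.
That is 15 commits.

15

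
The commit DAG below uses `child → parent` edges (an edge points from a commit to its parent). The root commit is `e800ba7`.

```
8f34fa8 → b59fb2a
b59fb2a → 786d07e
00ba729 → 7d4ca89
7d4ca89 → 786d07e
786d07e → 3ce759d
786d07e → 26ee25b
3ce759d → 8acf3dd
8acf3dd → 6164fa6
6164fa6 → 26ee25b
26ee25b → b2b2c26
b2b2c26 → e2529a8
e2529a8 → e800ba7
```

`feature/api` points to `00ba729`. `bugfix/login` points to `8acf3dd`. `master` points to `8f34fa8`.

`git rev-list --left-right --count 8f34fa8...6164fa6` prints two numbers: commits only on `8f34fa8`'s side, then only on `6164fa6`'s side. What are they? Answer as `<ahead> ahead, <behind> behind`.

5 ahead, 0 behind

Reachable from 8f34fa8: {26ee25b, 3ce759d, 6164fa6, 786d07e, 8acf3dd, 8f34fa8, b2b2c26, b59fb2a, e2529a8, e800ba7}.
Reachable from 6164fa6: {26ee25b, 6164fa6, b2b2c26, e2529a8, e800ba7}.
Only in 8f34fa8's history (ahead): {3ce759d, 786d07e, 8acf3dd, 8f34fa8, b59fb2a} — 5.
Only in 6164fa6's history (behind): {} — 0.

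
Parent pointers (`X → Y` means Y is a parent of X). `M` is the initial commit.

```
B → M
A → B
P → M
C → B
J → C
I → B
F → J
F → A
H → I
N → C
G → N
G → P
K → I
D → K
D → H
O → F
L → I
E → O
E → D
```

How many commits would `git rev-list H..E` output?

Reachable from E: {A, B, C, D, E, F, H, I, J, K, M, O}.
Reachable from H: {B, H, I, M}.
In E's history but not H's: {A, C, D, E, F, J, K, O} — 8 commits.

8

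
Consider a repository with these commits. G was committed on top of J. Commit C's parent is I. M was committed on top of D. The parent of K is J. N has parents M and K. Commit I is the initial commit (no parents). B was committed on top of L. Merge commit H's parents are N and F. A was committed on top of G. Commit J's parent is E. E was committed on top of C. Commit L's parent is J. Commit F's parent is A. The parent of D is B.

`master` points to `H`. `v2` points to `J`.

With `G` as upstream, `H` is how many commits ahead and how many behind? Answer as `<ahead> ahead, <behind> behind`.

Reachable from H: {A, B, C, D, E, F, G, H, I, J, K, L, M, N}.
Reachable from G: {C, E, G, I, J}.
Only in H's history (ahead): {A, B, D, F, H, K, L, M, N} — 9.
Only in G's history (behind): {} — 0.

9 ahead, 0 behind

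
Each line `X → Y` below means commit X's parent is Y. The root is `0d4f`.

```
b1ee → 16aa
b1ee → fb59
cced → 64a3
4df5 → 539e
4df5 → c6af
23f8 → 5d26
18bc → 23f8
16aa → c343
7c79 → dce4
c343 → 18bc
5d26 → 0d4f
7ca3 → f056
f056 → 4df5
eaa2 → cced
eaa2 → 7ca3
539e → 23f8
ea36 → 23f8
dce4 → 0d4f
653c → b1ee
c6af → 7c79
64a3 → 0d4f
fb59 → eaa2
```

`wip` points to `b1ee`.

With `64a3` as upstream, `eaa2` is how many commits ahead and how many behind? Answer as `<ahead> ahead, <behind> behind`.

11 ahead, 0 behind

Reachable from eaa2: {0d4f, 23f8, 4df5, 539e, 5d26, 64a3, 7c79, 7ca3, c6af, cced, dce4, eaa2, f056}.
Reachable from 64a3: {0d4f, 64a3}.
Only in eaa2's history (ahead): {23f8, 4df5, 539e, 5d26, 7c79, 7ca3, c6af, cced, dce4, eaa2, f056} — 11.
Only in 64a3's history (behind): {} — 0.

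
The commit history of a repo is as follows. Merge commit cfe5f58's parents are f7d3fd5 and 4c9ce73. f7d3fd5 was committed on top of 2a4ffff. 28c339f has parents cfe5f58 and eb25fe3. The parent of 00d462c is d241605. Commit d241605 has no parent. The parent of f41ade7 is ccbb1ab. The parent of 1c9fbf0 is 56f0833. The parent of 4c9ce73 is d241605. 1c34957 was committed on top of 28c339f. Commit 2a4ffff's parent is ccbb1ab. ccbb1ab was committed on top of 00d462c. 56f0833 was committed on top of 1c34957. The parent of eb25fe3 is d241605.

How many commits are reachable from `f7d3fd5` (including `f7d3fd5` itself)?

Walking parent pointers from f7d3fd5: reachable set = {00d462c, 2a4ffff, ccbb1ab, d241605, f7d3fd5}.
That is 5 commits.

5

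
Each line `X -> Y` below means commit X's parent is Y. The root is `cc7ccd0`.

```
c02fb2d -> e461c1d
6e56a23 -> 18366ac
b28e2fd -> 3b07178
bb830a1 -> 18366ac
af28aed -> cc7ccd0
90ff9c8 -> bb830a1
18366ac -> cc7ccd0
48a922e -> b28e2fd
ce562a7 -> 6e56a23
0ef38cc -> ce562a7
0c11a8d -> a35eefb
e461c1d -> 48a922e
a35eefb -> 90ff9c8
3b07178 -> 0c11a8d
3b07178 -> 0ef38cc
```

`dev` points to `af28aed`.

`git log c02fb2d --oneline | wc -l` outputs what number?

14

Walking parent pointers from c02fb2d: reachable set = {0c11a8d, 0ef38cc, 18366ac, 3b07178, 48a922e, 6e56a23, 90ff9c8, a35eefb, b28e2fd, bb830a1, c02fb2d, cc7ccd0, ce562a7, e461c1d}.
That is 14 commits.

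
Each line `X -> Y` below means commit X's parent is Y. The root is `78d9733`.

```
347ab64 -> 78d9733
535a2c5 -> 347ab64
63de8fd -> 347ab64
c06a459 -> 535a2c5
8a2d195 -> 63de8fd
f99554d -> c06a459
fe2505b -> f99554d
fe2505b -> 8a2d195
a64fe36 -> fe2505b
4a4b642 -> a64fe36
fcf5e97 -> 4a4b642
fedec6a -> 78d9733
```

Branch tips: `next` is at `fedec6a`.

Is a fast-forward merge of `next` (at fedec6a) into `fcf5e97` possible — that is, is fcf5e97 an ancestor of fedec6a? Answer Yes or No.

No

A fast-forward from fcf5e97 to fedec6a is possible iff fcf5e97 is an ancestor of fedec6a.
Ancestors of fedec6a: {78d9733, fedec6a}.
fcf5e97 is not among them, so fast-forward is not possible.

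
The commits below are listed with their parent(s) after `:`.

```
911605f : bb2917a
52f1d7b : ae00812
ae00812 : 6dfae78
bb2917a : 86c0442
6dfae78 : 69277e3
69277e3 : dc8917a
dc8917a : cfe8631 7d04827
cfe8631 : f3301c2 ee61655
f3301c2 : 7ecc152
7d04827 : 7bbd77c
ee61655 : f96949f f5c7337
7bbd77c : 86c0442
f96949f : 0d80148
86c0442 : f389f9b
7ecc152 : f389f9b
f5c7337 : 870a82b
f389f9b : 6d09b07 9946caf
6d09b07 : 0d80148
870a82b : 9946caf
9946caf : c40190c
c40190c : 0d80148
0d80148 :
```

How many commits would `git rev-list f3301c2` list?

Walking parent pointers from f3301c2: reachable set = {0d80148, 6d09b07, 7ecc152, 9946caf, c40190c, f3301c2, f389f9b}.
That is 7 commits.

7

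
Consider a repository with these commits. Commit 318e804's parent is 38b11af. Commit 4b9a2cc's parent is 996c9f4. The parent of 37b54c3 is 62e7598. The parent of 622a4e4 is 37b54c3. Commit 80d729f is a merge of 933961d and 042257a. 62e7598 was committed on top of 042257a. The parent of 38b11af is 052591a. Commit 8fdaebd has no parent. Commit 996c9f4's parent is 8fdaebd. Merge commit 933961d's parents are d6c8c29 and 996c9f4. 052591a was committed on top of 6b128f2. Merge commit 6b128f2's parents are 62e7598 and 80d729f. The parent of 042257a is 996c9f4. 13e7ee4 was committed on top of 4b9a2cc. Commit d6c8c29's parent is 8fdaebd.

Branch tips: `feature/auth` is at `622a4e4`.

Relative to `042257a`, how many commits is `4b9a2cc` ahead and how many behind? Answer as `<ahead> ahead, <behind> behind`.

Reachable from 4b9a2cc: {4b9a2cc, 8fdaebd, 996c9f4}.
Reachable from 042257a: {042257a, 8fdaebd, 996c9f4}.
Only in 4b9a2cc's history (ahead): {4b9a2cc} — 1.
Only in 042257a's history (behind): {042257a} — 1.

1 ahead, 1 behind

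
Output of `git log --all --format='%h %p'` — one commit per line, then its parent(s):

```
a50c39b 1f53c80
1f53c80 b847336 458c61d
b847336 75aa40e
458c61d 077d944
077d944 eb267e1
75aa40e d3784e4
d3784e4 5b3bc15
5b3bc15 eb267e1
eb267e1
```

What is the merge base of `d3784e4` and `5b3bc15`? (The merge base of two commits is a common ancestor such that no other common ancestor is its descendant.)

Ancestors of d3784e4: {5b3bc15, d3784e4, eb267e1}.
Ancestors of 5b3bc15: {5b3bc15, eb267e1}.
Common ancestors: {5b3bc15, eb267e1}.
Among these, 5b3bc15 is not an ancestor of any other common ancestor — it is the merge base.

5b3bc15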